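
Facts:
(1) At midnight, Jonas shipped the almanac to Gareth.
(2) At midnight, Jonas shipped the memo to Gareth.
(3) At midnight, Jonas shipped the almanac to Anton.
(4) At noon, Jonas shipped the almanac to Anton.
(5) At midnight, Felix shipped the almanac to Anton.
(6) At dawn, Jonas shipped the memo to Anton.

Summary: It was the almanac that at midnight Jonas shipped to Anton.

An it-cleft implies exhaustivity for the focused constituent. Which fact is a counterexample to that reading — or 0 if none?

The cleft puts "the almanac" in focus and presupposes the open proposition with same agent, recipient, setting (Jonas / Anton / at midnight).
Exhaustivity: the almanac is the only thing satisfying that background.
No listed fact matches the background with a different thing. Exhaustivity holds.

0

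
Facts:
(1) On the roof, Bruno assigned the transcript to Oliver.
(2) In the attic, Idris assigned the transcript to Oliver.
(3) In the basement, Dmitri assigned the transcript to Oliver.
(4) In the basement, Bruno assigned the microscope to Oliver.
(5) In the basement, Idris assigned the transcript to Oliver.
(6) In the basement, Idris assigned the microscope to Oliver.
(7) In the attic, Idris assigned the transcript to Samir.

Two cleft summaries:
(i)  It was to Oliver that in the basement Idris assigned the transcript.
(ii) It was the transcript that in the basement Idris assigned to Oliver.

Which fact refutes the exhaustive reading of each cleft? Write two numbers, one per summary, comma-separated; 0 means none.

0, 6

Summary (i) focuses "Oliver" (the recipient); background same agent, thing, setting (Idris / the transcript / in the basement). No fact matches that background with a different recipient, so 0.
Summary (ii) focuses "the transcript" (the thing); background same agent, recipient, setting (Idris / Oliver / in the basement). Fact (6) matches that background with thing = the microscope — refutes (ii).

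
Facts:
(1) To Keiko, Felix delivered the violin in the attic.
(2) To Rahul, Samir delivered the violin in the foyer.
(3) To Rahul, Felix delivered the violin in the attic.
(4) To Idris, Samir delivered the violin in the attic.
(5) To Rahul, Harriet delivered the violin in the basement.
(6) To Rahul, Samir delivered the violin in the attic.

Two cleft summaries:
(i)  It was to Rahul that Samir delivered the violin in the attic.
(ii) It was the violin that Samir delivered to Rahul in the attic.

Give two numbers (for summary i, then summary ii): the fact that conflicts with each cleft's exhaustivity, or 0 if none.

4, 0

(i): focus "Rahul". Looking for Samir as agent and the violin as thing and in the attic as setting with some other recipient — fact (4) has Idris there. Refuted.
(ii): focus "the violin". No fact shares Samir as agent and Rahul as recipient and in the attic as setting with a different thing. 0.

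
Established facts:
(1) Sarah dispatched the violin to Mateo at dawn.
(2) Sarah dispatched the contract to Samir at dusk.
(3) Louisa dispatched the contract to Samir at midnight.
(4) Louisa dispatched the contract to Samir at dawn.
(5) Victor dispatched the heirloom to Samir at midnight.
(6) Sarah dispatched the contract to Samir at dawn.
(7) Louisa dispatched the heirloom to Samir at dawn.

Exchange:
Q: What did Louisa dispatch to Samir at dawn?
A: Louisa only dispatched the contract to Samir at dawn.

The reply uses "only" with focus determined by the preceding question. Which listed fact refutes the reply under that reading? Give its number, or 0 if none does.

Answering "What did ...?" puts focus on the thing — here, "the contract".
"Only" then excludes alternative things while the background — agent = Louisa, recipient = Samir, setting = at dawn — is held fixed.
Fact (7) shares the background with a different thing (the heirloom) — counterexample.
(Fact (3) would refute a reading with focus on the setting — but that is not what the question asks.)

7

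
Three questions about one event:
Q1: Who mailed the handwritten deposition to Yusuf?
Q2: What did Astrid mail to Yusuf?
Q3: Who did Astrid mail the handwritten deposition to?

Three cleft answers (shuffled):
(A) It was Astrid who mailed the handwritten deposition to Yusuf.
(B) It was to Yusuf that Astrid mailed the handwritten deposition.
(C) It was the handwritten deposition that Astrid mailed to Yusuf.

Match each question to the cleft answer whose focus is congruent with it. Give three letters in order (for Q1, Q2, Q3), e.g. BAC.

Q1 asks about the subject (agent); cleft (A) focuses "Astrid", which is the subject (agent) — so Q1 → A.
Q2 asks about the direct object; cleft (C) focuses "the handwritten deposition", which is the direct object — so Q2 → C.
Q3 asks about the recipient; cleft (B) focuses "to Yusuf", which is the recipient — so Q3 → B.
Mapping: Q1→A, Q2→C, Q3→B.

ACB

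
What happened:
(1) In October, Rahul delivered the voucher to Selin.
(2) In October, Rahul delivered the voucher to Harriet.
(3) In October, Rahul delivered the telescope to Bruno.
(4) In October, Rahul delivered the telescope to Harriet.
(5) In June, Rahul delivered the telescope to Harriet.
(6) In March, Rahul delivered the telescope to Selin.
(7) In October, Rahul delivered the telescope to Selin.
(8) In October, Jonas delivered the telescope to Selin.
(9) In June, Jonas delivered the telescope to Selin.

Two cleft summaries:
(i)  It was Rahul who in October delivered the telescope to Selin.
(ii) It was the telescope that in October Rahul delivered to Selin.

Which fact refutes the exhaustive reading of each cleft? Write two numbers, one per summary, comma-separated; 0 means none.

Summary (i) focuses "Rahul" (the agent); background the telescope as thing and Selin as recipient and in October as setting. Fact (8) matches that background with agent = Jonas — refutes (i).
Summary (ii) focuses "the telescope" (the thing); background Rahul as agent and Selin as recipient and in October as setting. Fact (1) matches that background with thing = the voucher — refutes (ii).

8, 1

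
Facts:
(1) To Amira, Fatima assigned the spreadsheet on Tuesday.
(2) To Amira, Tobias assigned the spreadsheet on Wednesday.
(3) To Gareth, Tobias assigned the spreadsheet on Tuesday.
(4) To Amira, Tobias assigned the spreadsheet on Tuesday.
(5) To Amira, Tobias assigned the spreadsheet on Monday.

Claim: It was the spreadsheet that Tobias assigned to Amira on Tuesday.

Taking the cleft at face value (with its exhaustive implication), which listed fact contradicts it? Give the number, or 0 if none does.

0

Focus of the cleft: "the spreadsheet" (the thing). Presupposed background: Tobias as agent and Amira as recipient and on Tuesday as setting.
The exhaustive reading says no other thing fits that background.
Every other fact differs from the presupposition on some backgrounded slot, so none challenges the exhaustivity.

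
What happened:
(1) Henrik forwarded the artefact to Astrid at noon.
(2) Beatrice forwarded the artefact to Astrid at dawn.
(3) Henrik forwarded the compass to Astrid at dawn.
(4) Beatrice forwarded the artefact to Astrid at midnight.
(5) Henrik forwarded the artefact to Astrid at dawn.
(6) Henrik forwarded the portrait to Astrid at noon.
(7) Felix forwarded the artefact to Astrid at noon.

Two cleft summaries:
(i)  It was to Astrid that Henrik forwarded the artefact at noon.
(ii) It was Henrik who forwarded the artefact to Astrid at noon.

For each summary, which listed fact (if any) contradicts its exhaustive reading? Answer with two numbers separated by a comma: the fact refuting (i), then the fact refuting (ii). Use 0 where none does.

0, 7

Summary (i) focuses "Astrid" (the recipient); background same agent, thing, setting (Henrik / the artefact / at noon). No fact matches that background with a different recipient, so 0.
Summary (ii) focuses "Henrik" (the agent); background same thing, recipient, setting (the artefact / Astrid / at noon). Fact (7) matches that background with agent = Felix — refutes (ii).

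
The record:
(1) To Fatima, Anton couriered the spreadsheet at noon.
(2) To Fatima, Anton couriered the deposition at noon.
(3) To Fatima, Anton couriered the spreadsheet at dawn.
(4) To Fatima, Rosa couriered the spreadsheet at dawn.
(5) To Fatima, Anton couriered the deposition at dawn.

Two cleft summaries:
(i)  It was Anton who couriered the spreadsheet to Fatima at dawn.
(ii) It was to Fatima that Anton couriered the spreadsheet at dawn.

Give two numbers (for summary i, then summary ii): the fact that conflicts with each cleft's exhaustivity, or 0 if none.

4, 0

Summary (i) focuses "Anton" (the agent); background same thing, recipient, setting (the spreadsheet / Fatima / at dawn). Fact (4) matches that background with agent = Rosa — refutes (i).
Summary (ii) focuses "Fatima" (the recipient); background same agent, thing, setting (Anton / the spreadsheet / at dawn). No fact matches that background with a different recipient, so 0.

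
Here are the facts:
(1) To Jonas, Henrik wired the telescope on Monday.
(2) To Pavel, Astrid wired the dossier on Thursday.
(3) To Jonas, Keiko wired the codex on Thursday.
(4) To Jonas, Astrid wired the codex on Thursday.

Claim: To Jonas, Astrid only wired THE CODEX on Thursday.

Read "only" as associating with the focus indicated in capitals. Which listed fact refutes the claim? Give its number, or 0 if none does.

Focus (in capitals) is "the codex" — the thing. "Only" excludes alternative things while holding fixed agent = Astrid, recipient = Jonas, setting = on Thursday.
Every other fact changes something in the background, not just the thing. Nothing refutes the claim.

0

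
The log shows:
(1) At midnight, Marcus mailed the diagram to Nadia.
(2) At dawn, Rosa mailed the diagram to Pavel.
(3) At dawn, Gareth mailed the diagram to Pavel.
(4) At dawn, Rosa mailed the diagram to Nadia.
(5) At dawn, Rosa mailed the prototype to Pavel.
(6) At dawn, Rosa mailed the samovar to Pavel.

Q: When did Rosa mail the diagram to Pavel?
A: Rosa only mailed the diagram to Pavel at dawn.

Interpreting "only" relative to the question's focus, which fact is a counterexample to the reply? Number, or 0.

0

Answering "When did ...?" puts focus on the setting — here, "at dawn".
So "only" ranges over settings; the rest (Rosa as agent and the diagram as thing and Pavel as recipient) is presupposed.
No listed fact shares that background with another setting. Nothing contradicts the reply.
(Fact (5) would refute a reading with focus on the thing — but that is not what the question asks.)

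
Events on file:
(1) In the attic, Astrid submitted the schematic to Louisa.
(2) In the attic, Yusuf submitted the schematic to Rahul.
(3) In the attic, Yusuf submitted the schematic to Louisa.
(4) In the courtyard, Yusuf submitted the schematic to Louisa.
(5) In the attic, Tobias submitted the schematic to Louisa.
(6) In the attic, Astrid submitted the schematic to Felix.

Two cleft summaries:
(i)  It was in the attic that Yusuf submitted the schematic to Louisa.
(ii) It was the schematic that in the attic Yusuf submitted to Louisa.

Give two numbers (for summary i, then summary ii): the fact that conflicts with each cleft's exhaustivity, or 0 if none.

(i): focus "in the attic". Looking for agent = Yusuf, thing = the schematic, recipient = Louisa with some other setting — fact (4) has in the courtyard there. Refuted.
(ii): focus "the schematic". No fact shares agent = Yusuf, recipient = Louisa, setting = in the attic with a different thing. 0.

4, 0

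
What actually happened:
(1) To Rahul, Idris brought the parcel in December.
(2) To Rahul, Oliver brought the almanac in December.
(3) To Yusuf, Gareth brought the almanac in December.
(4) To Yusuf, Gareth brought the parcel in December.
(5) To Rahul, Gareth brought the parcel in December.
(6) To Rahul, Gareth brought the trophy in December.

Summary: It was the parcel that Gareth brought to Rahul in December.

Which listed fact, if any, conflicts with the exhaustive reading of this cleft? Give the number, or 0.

6

Focus of the cleft: "the parcel" (the thing). Presupposed background: agent = Gareth, recipient = Rahul, setting = in December.
Exhaustivity: the parcel is the only thing satisfying that background.
But fact (6) also has agent = Gareth, recipient = Rahul, setting = in December, with thing = the trophy — so the exhaustive reading fails.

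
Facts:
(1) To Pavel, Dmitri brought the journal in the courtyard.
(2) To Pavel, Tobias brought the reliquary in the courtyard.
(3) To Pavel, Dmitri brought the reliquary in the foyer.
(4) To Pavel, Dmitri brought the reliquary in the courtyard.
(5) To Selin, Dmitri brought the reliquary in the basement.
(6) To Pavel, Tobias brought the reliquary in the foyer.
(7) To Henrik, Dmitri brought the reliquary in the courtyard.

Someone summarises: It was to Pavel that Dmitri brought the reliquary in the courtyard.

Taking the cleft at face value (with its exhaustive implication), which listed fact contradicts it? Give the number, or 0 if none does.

Focus of the cleft: "Pavel" (the recipient). Presupposed background: Dmitri as agent and the reliquary as thing and in the courtyard as setting.
Exhaustivity: Pavel is the only recipient satisfying that background.
Fact (7) shares the background but with recipient = Henrik; exhaustivity is violated.

7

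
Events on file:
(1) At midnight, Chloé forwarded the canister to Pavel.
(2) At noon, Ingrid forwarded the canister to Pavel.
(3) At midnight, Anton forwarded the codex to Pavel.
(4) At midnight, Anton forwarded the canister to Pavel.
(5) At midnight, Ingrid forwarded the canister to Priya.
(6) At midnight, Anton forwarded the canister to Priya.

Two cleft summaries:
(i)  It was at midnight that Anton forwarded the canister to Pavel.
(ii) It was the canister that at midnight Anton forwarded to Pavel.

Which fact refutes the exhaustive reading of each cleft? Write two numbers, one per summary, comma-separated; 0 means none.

(i): focus "at midnight". No fact shares agent = Anton, thing = the canister, recipient = Pavel with a different setting. 0.
(ii): focus "the canister". Looking for agent = Anton, recipient = Pavel, setting = at midnight with some other thing — fact (3) has the codex there. Refuted.

0, 3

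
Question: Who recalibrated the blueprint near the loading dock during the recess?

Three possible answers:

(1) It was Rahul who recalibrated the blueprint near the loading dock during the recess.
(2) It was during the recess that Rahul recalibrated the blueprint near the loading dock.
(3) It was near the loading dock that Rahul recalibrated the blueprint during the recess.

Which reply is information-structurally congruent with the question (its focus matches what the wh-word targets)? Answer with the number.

1

The question word "who" targets the subject (agent).
Option (1) clefts "Rahul" — that matches what the question asks about.
Option (2) clefts "during the recess" — the time, not what was asked.
Option (3) clefts "near the loading dock" — the location, not what was asked.
So the congruent reply is (1).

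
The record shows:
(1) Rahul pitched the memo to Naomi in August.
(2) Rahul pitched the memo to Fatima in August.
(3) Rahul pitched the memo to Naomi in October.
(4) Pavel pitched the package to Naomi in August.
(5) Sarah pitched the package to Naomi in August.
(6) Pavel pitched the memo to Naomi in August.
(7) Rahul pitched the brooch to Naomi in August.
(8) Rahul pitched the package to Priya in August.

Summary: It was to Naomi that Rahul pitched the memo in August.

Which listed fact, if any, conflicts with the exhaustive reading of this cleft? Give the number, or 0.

The cleft puts "Naomi" in focus and presupposes the open proposition with agent = Rahul, thing = the memo, setting = in August.
Exhaustivity: Naomi is the only recipient satisfying that background.
But fact (2) also has agent = Rahul, thing = the memo, setting = in August, with recipient = Fatima — so the exhaustive reading fails.

2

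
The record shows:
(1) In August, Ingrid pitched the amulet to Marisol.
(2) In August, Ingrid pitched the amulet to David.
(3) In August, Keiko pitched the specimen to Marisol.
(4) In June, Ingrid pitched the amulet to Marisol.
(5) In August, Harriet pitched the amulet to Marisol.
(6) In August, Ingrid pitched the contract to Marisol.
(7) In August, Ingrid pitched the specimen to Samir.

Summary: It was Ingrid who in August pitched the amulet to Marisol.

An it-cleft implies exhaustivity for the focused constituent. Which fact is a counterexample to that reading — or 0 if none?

5

The cleft puts "Ingrid" in focus and presupposes the open proposition with thing = the amulet, recipient = Marisol, setting = in August.
Exhaustivity: Ingrid is the only agent satisfying that background.
Fact (5) shares the background but with agent = Harriet; exhaustivity is violated.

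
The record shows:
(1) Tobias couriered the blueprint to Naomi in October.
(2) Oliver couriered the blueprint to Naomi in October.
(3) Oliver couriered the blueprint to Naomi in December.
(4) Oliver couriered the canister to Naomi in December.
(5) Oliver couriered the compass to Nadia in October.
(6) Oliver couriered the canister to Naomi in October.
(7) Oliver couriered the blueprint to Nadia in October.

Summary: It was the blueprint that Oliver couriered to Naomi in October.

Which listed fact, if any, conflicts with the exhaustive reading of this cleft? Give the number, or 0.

6

The cleft puts "the blueprint" in focus and presupposes the open proposition with Oliver as agent and Naomi as recipient and in October as setting.
The exhaustive reading says no other thing fits that background.
But fact (6) also has Oliver as agent and Naomi as recipient and in October as setting, with thing = the canister — so the exhaustive reading fails.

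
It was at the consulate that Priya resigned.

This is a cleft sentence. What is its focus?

In an it-cleft "It was X that/who ...", the clefted constituent X is the focus; the that/who-clause expresses the presupposed open proposition.
Here the focus is "at the consulate". The backgrounded (presupposed) material includes "Priya".

at the consulate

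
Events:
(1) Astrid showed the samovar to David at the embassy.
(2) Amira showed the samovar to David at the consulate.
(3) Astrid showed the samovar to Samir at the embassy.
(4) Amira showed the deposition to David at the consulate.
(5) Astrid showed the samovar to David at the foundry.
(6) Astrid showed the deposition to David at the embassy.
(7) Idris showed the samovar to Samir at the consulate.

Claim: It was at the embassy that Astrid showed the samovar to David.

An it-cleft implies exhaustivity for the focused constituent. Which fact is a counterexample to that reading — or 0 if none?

5

Focus of the cleft: "at the embassy" (the setting). Presupposed background: same agent, thing, recipient (Astrid / the samovar / David).
The exhaustive reading says no other setting fits that background.
But fact (5) also has same agent, thing, recipient (Astrid / the samovar / David), with setting = at the foundry — so the exhaustive reading fails.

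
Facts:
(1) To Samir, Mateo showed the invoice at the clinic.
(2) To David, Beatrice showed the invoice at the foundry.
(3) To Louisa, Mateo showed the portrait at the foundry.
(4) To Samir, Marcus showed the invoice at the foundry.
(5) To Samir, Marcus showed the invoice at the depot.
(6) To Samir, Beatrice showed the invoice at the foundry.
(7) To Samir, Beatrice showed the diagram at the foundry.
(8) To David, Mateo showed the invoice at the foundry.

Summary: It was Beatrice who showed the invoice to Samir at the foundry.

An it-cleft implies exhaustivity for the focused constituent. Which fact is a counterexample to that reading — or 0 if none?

4

Focus of the cleft: "Beatrice" (the agent). Presupposed background: same thing, recipient, setting (the invoice / Samir / at the foundry).
Exhaustivity: Beatrice is the only agent satisfying that background.
But fact (4) also has same thing, recipient, setting (the invoice / Samir / at the foundry), with agent = Marcus — so the exhaustive reading fails.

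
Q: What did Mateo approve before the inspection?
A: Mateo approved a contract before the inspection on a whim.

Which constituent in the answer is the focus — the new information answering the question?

a contract

The wh-word "what" asks about the direct object.
In the answer, "Mateo" and "before the inspection" are given — repeated from the question.
"on a whim" is also new, but it specifies the manner, which is not what the question asks about — so it is not the focus.
The constituent filling the direct object gap is "a contract"; that is the focus.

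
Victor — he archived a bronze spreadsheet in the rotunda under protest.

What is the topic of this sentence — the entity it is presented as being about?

The construction explicitly marks "Victor" as what the sentence is about — the topic.
The remainder of the clause is the comment (what is said about the topic).

Victor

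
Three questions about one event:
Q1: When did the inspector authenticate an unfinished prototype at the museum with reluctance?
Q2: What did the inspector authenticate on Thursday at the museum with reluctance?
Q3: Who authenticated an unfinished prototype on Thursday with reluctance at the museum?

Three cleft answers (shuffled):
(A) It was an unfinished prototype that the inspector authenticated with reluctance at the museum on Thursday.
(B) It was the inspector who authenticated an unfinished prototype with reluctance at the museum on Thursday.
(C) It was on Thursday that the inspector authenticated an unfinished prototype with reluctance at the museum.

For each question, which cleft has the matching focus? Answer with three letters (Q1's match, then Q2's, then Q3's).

Q1 asks about the time; cleft (C) focuses "on Thursday", which is the time — so Q1 → C.
Q2 asks about the direct object; cleft (A) focuses "an unfinished prototype", which is the direct object — so Q2 → A.
Q3 asks about the subject (agent); cleft (B) focuses "the inspector", which is the subject (agent) — so Q3 → B.
Mapping: Q1→C, Q2→A, Q3→B.

CAB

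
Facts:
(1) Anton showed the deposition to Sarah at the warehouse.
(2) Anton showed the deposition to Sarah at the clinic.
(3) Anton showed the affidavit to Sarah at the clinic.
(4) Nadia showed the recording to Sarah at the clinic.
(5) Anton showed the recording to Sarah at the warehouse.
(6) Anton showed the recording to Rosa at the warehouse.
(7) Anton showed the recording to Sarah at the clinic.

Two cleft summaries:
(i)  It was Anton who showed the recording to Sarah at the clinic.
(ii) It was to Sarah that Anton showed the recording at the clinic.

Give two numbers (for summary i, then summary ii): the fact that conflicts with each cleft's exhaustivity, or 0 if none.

4, 0

Summary (i) focuses "Anton" (the agent); background same thing, recipient, setting (the recording / Sarah / at the clinic). Fact (4) matches that background with agent = Nadia — refutes (i).
Summary (ii) focuses "Sarah" (the recipient); background same agent, thing, setting (Anton / the recording / at the clinic). No fact matches that background with a different recipient, so 0.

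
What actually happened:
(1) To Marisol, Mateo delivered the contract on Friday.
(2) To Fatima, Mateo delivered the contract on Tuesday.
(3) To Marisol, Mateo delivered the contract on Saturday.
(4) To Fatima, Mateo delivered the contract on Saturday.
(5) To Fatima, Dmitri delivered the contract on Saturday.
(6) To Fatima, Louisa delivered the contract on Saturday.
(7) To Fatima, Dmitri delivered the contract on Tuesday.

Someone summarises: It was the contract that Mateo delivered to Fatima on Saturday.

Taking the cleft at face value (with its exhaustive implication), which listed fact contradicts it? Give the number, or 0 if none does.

The cleft puts "the contract" in focus and presupposes the open proposition with same agent, recipient, setting (Mateo / Fatima / on Saturday).
The exhaustive reading says no other thing fits that background.
No listed fact matches the background with a different thing. Exhaustivity holds.

0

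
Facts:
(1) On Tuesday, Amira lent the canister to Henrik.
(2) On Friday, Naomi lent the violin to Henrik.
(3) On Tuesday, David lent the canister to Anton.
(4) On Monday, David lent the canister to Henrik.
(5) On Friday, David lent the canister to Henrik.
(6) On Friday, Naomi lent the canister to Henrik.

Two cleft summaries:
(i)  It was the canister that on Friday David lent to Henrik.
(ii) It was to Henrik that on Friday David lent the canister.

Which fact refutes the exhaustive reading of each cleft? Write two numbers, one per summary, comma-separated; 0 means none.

Summary (i) focuses "the canister" (the thing); background same agent, recipient, setting (David / Henrik / on Friday). No fact matches that background with a different thing, so 0.
Summary (ii) focuses "Henrik" (the recipient); background same agent, thing, setting (David / the canister / on Friday). No fact matches that background with a different recipient, so 0.

0, 0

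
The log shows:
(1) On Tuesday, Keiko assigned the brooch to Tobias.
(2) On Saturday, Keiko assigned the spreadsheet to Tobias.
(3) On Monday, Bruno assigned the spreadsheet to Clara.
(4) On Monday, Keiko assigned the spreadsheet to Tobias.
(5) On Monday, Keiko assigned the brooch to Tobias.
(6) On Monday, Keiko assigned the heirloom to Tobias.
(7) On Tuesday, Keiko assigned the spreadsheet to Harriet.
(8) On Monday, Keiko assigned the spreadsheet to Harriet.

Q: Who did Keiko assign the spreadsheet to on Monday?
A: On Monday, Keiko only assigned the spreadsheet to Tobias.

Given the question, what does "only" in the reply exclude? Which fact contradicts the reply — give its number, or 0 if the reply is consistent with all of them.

Answering "Who did ... to ...?" puts focus on the recipient — here, "Tobias".
"Only" then excludes alternative recipients while the background — Keiko as agent and the spreadsheet as thing and on Monday as setting — is held fixed.
Fact (8) keeps Keiko as agent and the spreadsheet as thing and on Monday as setting but has recipient = Harriet; that refutes the reply.
(Fact (5) would refute a reading with focus on the thing — but that is not what the question asks.)

8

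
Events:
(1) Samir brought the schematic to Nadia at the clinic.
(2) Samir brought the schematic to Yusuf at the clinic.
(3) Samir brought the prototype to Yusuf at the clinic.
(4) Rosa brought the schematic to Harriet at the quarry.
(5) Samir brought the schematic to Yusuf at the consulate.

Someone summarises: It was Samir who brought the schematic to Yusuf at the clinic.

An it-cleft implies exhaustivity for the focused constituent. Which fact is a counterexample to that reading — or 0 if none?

Focus of the cleft: "Samir" (the agent). Presupposed background: same thing, recipient, setting (the schematic / Yusuf / at the clinic).
The exhaustive reading says no other agent fits that background.
Every other fact differs from the presupposition on some backgrounded slot, so none challenges the exhaustivity.

0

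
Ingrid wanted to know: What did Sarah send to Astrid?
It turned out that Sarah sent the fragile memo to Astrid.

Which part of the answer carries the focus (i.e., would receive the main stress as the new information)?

The wh-word "what" asks about the direct object.
In the answer, "Sarah" and "to Astrid" are given — repeated from the question.
The constituent filling the direct object gap is "the fragile memo"; that is the focus and would carry nuclear stress.

the fragile memo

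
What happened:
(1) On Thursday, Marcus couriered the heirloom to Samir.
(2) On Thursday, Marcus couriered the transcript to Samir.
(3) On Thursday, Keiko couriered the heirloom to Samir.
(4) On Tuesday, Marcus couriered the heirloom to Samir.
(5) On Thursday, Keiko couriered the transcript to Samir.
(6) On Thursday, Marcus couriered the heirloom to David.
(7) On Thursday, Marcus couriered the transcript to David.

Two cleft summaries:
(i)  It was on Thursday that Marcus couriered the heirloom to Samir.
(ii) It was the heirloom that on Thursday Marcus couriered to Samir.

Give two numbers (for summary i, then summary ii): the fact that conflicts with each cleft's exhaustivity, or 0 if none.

Summary (i) focuses "on Thursday" (the setting); background agent = Marcus, thing = the heirloom, recipient = Samir. Fact (4) matches that background with setting = on Tuesday — refutes (i).
Summary (ii) focuses "the heirloom" (the thing); background agent = Marcus, recipient = Samir, setting = on Thursday. Fact (2) matches that background with thing = the transcript — refutes (ii).

4, 2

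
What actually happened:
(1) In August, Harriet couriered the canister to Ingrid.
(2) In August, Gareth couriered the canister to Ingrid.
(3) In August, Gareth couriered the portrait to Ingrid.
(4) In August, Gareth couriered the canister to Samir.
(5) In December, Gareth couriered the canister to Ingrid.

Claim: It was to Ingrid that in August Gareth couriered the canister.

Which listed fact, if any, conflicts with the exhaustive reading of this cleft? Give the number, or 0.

Focus of the cleft: "Ingrid" (the recipient). Presupposed background: Gareth as agent and the canister as thing and in August as setting.
Exhaustivity: Ingrid is the only recipient satisfying that background.
Fact (4) shares the background but with recipient = Samir; exhaustivity is violated.

4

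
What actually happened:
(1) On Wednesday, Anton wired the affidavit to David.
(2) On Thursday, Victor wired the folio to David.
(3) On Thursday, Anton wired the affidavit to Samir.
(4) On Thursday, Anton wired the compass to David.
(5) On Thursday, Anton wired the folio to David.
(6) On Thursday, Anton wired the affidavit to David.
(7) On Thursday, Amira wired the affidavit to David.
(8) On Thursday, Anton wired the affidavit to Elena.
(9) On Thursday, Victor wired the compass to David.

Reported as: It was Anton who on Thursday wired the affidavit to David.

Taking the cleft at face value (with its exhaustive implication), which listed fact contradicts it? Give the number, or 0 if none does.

Focus of the cleft: "Anton" (the agent). Presupposed background: thing = the affidavit, recipient = David, setting = on Thursday.
The exhaustive reading says no other agent fits that background.
But fact (7) also has thing = the affidavit, recipient = David, setting = on Thursday, with agent = Amira — so the exhaustive reading fails.

7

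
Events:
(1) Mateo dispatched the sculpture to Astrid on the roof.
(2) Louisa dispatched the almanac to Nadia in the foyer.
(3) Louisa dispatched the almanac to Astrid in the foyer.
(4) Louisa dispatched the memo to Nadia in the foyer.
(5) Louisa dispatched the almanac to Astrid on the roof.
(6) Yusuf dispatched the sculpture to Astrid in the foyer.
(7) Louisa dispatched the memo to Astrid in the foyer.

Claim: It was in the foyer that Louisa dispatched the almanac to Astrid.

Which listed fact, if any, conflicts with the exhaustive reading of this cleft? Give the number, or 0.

Focus of the cleft: "in the foyer" (the setting). Presupposed background: agent = Louisa, thing = the almanac, recipient = Astrid.
Exhaustivity: in the foyer is the only setting satisfying that background.
But fact (5) also has agent = Louisa, thing = the almanac, recipient = Astrid, with setting = on the roof — so the exhaustive reading fails.

5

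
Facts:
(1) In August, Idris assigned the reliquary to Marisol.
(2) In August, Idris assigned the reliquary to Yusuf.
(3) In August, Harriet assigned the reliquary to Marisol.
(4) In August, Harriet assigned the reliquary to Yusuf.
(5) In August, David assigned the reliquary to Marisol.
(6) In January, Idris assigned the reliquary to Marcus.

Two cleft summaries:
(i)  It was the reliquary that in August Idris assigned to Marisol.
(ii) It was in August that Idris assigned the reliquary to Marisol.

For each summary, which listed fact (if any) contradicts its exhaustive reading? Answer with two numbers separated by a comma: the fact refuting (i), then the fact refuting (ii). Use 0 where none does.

Summary (i) focuses "the reliquary" (the thing); background same agent, recipient, setting (Idris / Marisol / in August). No fact matches that background with a different thing, so 0.
Summary (ii) focuses "in August" (the setting); background same agent, thing, recipient (Idris / the reliquary / Marisol). No fact matches that background with a different setting, so 0.

0, 0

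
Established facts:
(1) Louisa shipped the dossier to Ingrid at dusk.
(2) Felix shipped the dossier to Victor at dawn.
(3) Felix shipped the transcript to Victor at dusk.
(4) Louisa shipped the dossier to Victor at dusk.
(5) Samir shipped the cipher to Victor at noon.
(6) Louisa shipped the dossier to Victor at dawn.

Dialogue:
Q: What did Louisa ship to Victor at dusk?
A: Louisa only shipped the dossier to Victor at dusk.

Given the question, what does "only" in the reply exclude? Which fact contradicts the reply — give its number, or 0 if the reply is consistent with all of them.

Answering "What did ...?" puts focus on the thing — here, "the dossier".
"Only" then excludes alternative things while the background — agent = Louisa, recipient = Victor, setting = at dusk — is held fixed.
No fact keeps agent = Louisa, recipient = Victor, setting = at dusk while changing the thing; every other fact differs on something backgrounded. The reply stands.
(Fact (6) would refute a reading with focus on the setting — but that is not what the question asks.)

0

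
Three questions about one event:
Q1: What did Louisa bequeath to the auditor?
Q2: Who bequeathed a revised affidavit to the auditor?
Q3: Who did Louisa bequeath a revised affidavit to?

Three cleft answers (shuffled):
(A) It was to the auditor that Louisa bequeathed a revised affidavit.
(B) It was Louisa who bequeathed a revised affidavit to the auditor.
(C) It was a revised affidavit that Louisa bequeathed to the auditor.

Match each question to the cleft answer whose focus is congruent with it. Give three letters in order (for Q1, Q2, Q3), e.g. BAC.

CBA

Q1 asks about the direct object; cleft (C) focuses "a revised affidavit", which is the direct object — so Q1 → C.
Q2 asks about the subject (agent); cleft (B) focuses "Louisa", which is the subject (agent) — so Q2 → B.
Q3 asks about the recipient; cleft (A) focuses "to the auditor", which is the recipient — so Q3 → A.
Mapping: Q1→C, Q2→B, Q3→A.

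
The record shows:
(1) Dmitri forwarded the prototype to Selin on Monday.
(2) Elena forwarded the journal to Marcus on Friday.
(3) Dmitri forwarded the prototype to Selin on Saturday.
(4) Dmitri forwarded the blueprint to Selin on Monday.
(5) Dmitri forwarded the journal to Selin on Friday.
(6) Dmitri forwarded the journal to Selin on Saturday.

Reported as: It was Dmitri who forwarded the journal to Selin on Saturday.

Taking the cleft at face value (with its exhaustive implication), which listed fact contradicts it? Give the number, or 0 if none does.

Focus of the cleft: "Dmitri" (the agent). Presupposed background: thing = the journal, recipient = Selin, setting = on Saturday.
The exhaustive reading says no other agent fits that background.
No listed fact matches the background with a different agent. Exhaustivity holds.

0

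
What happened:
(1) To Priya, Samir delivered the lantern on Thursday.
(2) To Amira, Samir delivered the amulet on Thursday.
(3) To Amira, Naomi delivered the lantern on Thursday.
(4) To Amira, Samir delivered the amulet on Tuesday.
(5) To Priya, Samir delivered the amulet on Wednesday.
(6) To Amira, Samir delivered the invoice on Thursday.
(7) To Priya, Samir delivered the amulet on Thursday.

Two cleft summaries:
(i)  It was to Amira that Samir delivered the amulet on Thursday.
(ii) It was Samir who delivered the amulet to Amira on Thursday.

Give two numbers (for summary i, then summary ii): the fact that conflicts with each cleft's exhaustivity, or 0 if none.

7, 0

Summary (i) focuses "Amira" (the recipient); background Samir as agent and the amulet as thing and on Thursday as setting. Fact (7) matches that background with recipient = Priya — refutes (i).
Summary (ii) focuses "Samir" (the agent); background the amulet as thing and Amira as recipient and on Thursday as setting. No fact matches that background with a different agent, so 0.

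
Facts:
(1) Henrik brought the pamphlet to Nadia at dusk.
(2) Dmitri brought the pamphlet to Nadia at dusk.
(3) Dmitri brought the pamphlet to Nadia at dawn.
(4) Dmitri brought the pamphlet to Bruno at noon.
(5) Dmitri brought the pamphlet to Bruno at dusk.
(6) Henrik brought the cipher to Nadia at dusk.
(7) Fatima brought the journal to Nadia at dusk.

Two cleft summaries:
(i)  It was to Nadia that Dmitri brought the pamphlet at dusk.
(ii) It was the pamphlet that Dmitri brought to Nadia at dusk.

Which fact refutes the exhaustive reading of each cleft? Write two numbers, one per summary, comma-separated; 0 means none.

5, 0

Summary (i) focuses "Nadia" (the recipient); background Dmitri as agent and the pamphlet as thing and at dusk as setting. Fact (5) matches that background with recipient = Bruno — refutes (i).
Summary (ii) focuses "the pamphlet" (the thing); background Dmitri as agent and Nadia as recipient and at dusk as setting. No fact matches that background with a different thing, so 0.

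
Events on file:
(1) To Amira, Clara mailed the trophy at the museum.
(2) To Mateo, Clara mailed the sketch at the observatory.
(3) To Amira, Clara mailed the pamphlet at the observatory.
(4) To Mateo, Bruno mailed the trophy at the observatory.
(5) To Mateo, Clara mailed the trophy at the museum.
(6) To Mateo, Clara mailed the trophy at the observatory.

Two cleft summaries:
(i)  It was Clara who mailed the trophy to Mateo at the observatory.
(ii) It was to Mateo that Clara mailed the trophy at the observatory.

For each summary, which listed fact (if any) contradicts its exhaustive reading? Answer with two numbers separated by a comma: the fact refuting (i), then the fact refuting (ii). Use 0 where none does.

4, 0

Summary (i) focuses "Clara" (the agent); background thing = the trophy, recipient = Mateo, setting = at the observatory. Fact (4) matches that background with agent = Bruno — refutes (i).
Summary (ii) focuses "Mateo" (the recipient); background agent = Clara, thing = the trophy, setting = at the observatory. No fact matches that background with a different recipient, so 0.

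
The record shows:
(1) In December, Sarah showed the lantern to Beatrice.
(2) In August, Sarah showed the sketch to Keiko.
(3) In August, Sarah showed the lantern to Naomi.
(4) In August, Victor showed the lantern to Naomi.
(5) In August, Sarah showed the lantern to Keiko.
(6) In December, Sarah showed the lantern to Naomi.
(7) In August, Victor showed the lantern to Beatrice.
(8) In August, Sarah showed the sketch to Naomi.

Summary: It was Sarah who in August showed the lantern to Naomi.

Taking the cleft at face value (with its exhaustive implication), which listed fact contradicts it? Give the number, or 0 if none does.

4

Focus of the cleft: "Sarah" (the agent). Presupposed background: the lantern as thing and Naomi as recipient and in August as setting.
Exhaustivity: Sarah is the only agent satisfying that background.
But fact (4) also has the lantern as thing and Naomi as recipient and in August as setting, with agent = Victor — so the exhaustive reading fails.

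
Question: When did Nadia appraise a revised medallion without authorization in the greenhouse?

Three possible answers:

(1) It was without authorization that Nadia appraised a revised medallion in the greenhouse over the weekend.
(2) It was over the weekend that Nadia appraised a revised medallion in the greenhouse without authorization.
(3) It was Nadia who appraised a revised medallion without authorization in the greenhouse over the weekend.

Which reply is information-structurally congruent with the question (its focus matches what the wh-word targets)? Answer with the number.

2

The question word "when" targets the time.
Option (1) clefts "without authorization" — the manner, not what was asked.
Option (2) clefts "over the weekend" — that matches what the question asks about.
Option (3) clefts "Nadia" — the subject (agent), not what was asked.
So the congruent reply is (2).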